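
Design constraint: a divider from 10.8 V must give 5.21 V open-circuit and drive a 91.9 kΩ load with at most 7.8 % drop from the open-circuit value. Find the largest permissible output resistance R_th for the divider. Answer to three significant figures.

R_th ≤ 7.77 kΩ

Loading drop = R_th/(R_th + R_L) ≤ 0.0780, so R_th ≤ R_L · ε/(1−ε) = 91.9 kΩ × 0.0780/0.9220 = 7.77 kΩ.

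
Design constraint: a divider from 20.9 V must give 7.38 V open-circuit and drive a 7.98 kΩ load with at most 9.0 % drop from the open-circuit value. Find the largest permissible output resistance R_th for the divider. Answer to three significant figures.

Loading drop = R_th/(R_th + R_L) ≤ 0.0900, so R_th ≤ R_L · ε/(1−ε) = 7.98 kΩ × 0.0900/0.9100 = 789 Ω.
(Any R1, R2 with R2/(R1+R2) = 0.353 and R1‖R2 ≤ 789 Ω will meet the spec.)

R_th ≤ 789 Ω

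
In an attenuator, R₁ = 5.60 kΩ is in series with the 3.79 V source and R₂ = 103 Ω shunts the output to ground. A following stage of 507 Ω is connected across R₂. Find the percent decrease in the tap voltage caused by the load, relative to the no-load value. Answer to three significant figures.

16.6 %

Unloaded V = 3.79 × 103/5703 = 0.06845 V.
Loaded: R₂‖R_L = 85.61 Ω, giving V = 3.79 × 85.61/5686 = 0.05707 V.
Drop = (0.06845 − 0.05707) / 0.06845 = 16.6 %.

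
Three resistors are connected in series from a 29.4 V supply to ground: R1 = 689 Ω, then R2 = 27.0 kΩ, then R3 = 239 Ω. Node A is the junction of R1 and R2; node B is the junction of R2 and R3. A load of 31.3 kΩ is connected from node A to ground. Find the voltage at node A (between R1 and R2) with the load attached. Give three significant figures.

Below node A the series string R2+R3 = 27240 Ω sits in parallel with the 31300 Ω load: 14560 Ω.
V_A = 29.4 × 14560/(689 + 14560) = 28.1 V.

V ≈ 28.1 V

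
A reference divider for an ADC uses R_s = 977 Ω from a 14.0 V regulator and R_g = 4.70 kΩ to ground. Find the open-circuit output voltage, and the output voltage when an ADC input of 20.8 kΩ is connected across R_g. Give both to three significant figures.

Open-circuit: V = 14.0 × 4700/(977 + 4700) = 11.6 V.
With the load, R_g becomes R_g‖R_L = 3834 Ω, so V = 14.0 × 3834/4811 = 11.2 V.

Unloaded: 11.6 V; loaded: 11.2 V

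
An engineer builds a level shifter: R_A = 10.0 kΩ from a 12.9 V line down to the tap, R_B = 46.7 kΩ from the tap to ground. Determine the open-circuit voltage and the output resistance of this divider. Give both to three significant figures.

V_th is the open-circuit tap voltage: 12.9 × 46.7/(10.0 + 46.7) = 10.6 V.
With the supply zeroed, R_A and R_B appear in parallel from the tap: R_th = R_A‖R_B = (10.0 × 46.7)/56.70 = 8.24 kΩ.

V_th = 10.6 V, R_th = 8.24 kΩ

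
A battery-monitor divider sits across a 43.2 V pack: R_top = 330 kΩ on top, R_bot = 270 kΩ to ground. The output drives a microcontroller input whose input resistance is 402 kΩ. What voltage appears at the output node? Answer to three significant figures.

V_out ≈ 14.2 V

The load sits in parallel with R_bot: R_bot‖R_L = (270 × 402) / (270 + 402) = 161.5 kΩ.
V_out = 43.2 × 161.5 / (330 + 161.5) = 43.2 × 161.5/491.5 = 14.2 V.
(Unloaded it would have been 19.4 V.)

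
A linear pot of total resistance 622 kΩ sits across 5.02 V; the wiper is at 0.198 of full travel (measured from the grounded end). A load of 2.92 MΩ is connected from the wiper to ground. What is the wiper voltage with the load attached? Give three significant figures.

The wiper splits the pot into (1−α)R = 498.8 kΩ above and αR = 123.2 kΩ below.
Lower section ‖ load = 118.2 kΩ.
V_wiper = 5.02 × 118.2/(498.8 + 118.2) = 0.961 V.

V ≈ 0.961 V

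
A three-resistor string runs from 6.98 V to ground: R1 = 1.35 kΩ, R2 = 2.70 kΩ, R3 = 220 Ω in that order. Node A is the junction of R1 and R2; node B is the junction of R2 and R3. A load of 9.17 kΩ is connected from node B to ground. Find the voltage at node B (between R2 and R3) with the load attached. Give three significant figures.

At node B, R3 is in parallel with the load: R3‖R_L = 214.8 Ω.
Below node A the resistance is R2 + (R3‖R_L) = 2915 Ω, so V_A = 6.98 × 2915/4265 = 4.771 V.
Then V_B = V_A × (R3‖R_L)/(R2 + R3‖R_L) = 4.771 × 214.8/2915 = 0.352 V.

V ≈ 0.352 V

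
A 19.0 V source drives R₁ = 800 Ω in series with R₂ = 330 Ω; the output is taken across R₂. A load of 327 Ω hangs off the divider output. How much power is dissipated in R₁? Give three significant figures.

P ≈ 311 mW

Total resistance from the source is R₁ + (R₂‖R_L) = 964.2 Ω, so I = 19.0/964.2 Ω = 19.70 mA.
P = I²·R₁ = (19.70 mA)² × 800 Ω = 311 mW.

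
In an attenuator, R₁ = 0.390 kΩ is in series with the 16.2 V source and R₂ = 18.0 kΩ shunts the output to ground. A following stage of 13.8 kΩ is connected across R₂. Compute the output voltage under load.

V_out ≈ 15.4 V

The load sits in parallel with R₂: R₂‖R_L = (18000 × 13800) / (18000 + 13800) = 7811 Ω.
V_out = 16.2 × 7811 / (390 + 7811) = 16.2 × 7811/8201 = 15.4 V.
(Unloaded it would have been 15.9 V.)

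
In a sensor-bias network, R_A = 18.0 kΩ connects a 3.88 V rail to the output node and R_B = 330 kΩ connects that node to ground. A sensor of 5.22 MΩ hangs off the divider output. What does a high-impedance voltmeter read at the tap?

The load sits in parallel with R_B: R_B‖R_L = (330 × 5220) / (330 + 5220) = 310.4 kΩ.
V_out = 3.88 × 310.4 / (18.0 + 310.4) = 3.88 × 310.4/328.4 = 3.67 V.
(Unloaded it would have been 3.68 V.)

V_out ≈ 3.67 V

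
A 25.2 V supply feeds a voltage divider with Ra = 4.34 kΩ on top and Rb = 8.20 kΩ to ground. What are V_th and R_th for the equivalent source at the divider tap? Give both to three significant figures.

V_th = 16.5 V, R_th = 2.84 kΩ

V_th is the open-circuit tap voltage: 25.2 × 8.20/(4.34 + 8.20) = 16.5 V.
With the supply zeroed, Ra and Rb appear in parallel from the tap: R_th = Ra‖Rb = (4.34 × 8.20)/12.54 = 2.84 kΩ.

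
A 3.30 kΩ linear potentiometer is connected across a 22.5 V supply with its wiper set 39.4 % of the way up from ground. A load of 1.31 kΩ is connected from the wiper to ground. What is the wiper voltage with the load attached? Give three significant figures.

The wiper splits the pot into (1−α)R = 2.000 kΩ above and αR = 1.300 kΩ below.
Lower section ‖ load = 0.6525 kΩ.
V_wiper = 22.5 × 0.6525/(2.000 + 0.6525) = 5.54 V.

V ≈ 5.54 V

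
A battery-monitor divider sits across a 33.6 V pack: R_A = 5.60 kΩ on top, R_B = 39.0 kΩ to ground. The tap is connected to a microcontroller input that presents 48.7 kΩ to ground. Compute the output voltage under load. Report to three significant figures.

The load sits in parallel with R_B: R_B‖R_L = (39.0 × 48.7) / (39.0 + 48.7) = 21.66 kΩ.
V_out = 33.6 × 21.66 / (5.60 + 21.66) = 33.6 × 21.66/27.26 = 26.7 V.
(Unloaded it would have been 29.4 V.)

V_out ≈ 26.7 V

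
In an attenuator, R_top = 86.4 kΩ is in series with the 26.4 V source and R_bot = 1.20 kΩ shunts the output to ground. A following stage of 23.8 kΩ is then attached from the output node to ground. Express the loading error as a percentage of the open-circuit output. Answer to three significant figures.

The divider's output (Thévenin) resistance is R_top‖R_bot = 1.184 kΩ.
Fractional drop under load = R_th/(R_th + R_L) = 1.184 / (1.184 + 23.8) = 0.04737.
So the output falls by 4.74 %.

4.74 %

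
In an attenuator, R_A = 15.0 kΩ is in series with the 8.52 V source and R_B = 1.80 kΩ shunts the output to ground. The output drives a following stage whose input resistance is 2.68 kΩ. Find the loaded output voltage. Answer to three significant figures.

V_out ≈ 0.571 V

The load sits in parallel with R_B: R_B‖R_L = (1.80 × 2.68) / (1.80 + 2.68) = 1.077 kΩ.
V_out = 8.52 × 1.077 / (15.0 + 1.077) = 8.52 × 1.077/16.08 = 0.571 V.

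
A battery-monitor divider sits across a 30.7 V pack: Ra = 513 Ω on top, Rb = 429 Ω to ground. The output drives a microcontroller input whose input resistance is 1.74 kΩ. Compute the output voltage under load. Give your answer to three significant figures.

The load sits in parallel with Rb: Rb‖R_L = (429 × 1740) / (429 + 1740) = 344.1 Ω.
V_out = 30.7 × 344.1 / (513 + 344.1) = 30.7 × 344.1/857.1 = 12.3 V.

V_out ≈ 12.3 V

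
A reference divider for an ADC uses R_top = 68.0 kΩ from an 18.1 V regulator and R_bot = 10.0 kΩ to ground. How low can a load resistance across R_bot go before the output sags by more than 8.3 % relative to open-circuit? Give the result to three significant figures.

Output resistance R_th = R_top‖R_bot = (68.0 × 10.0)/78.00 = 8.718 kΩ.
The fractional drop is R_th/(R_th + R_L); requiring this ≤ 0.0830 gives R_L ≥ R_th(1/0.0830 − 1) = 8.718 × 11.05 = 96.3 kΩ.

R_L(min) ≈ 96.3 kΩ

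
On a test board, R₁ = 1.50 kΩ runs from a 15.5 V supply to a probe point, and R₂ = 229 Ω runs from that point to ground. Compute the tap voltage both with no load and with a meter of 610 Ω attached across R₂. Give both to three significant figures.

Unloaded: 2.05 V; loaded: 1.55 V

Open-circuit: V = 15.5 × 229/(1500 + 229) = 2.05 V.
With the load, R₂ becomes R₂‖R_L = 166.5 Ω, so V = 15.5 × 166.5/1666 = 1.55 V.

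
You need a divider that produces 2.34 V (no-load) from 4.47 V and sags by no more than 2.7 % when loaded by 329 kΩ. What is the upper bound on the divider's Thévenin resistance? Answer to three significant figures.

Loading drop = R_th/(R_th + R_L) ≤ 0.0270, so R_th ≤ R_L · ε/(1−ε) = 329 kΩ × 0.0270/0.9730 = 9.13 kΩ.

R_th ≤ 9.13 kΩ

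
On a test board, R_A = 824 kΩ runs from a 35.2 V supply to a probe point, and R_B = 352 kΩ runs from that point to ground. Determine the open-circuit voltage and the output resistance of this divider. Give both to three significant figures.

V_th = 10.5 V, R_th = 247 kΩ

V_th is the open-circuit tap voltage: 35.2 × 352/(824 + 352) = 10.5 V.
With the supply zeroed, R_A and R_B appear in parallel from the tap: R_th = R_A‖R_B = (824 × 352)/1176 = 247 kΩ.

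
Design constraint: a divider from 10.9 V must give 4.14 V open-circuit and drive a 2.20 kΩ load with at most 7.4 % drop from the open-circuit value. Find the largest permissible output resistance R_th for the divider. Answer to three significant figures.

R_th ≤ 176 Ω

Loading drop = R_th/(R_th + R_L) ≤ 0.0740, so R_th ≤ R_L · ε/(1−ε) = 2.20 kΩ × 0.0740/0.9260 = 176 Ω.
(Any R1, R2 with R2/(R1+R2) = 0.380 and R1‖R2 ≤ 176 Ω will meet the spec.)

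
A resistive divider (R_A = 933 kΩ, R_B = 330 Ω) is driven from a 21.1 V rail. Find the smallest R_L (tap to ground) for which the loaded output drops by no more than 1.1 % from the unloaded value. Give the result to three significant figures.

Output resistance R_th = R_A‖R_B = (933000 × 330)/933300 = 329.9 Ω.
The fractional drop is R_th/(R_th + R_L); requiring this ≤ 0.0110 gives R_L ≥ R_th(1/0.0110 − 1) = 329.9 × 89.91 = 29.7 kΩ.

R_L(min) ≈ 29.7 kΩ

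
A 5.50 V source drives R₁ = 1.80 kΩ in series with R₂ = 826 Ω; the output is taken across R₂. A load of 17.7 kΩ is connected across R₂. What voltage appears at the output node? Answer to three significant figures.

The load sits in parallel with R₂: R₂‖R_L = (826 × 17700) / (826 + 17700) = 789.2 Ω.
V_out = 5.50 × 789.2 / (1800 + 789.2) = 5.50 × 789.2/2589 = 1.68 V.

V_out ≈ 1.68 V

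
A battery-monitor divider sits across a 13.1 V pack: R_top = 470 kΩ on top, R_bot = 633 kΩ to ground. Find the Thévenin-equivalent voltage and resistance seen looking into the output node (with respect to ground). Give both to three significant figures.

V_th = 7.52 V, R_th = 270 kΩ

V_th is the open-circuit tap voltage: 13.1 × 633/(470 + 633) = 7.52 V.
With the supply zeroed, R_top and R_bot appear in parallel from the tap: R_th = R_top‖R_bot = (470 × 633)/1103 = 270 kΩ.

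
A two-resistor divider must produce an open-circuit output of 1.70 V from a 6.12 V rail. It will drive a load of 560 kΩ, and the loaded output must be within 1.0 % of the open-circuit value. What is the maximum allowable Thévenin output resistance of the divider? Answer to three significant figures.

R_th ≤ 5.66 kΩ

Loading drop = R_th/(R_th + R_L) ≤ 0.0100, so R_th ≤ R_L · ε/(1−ε) = 560 kΩ × 0.0100/0.9900 = 5.66 kΩ.
(Any R1, R2 with R2/(R1+R2) = 0.278 and R1‖R2 ≤ 5.66 kΩ will meet the spec.)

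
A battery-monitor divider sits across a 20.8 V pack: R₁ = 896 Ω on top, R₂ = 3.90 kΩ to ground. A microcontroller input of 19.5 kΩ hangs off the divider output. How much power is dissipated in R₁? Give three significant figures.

P ≈ 22.6 mW

Total resistance from the source is R₁ + (R₂‖R_L) = 4146 Ω, so I = 20.8/4146 Ω = 5.017 mA.
P = I²·R₁ = (5.017 mA)² × 896 Ω = 22.6 mW.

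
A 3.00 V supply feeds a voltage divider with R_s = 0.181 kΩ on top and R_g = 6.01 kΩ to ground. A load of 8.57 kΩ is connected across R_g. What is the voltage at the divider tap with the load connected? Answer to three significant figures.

The load sits in parallel with R_g: R_g‖R_L = (6010 × 8570) / (6010 + 8570) = 3533 Ω.
V_out = 3.00 × 3533 / (181 + 3533) = 3.00 × 3533/3714 = 2.85 V.
(Unloaded it would have been 2.91 V.)

V_out ≈ 2.85 V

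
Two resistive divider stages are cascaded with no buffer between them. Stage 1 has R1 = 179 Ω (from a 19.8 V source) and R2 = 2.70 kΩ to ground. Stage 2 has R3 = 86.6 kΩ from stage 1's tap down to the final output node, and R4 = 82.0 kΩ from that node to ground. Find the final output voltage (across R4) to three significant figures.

Stage 2 presents R3+R4 = 168600 Ω as a load on stage 1's tap.
Stage 1's lower leg becomes R2‖(R3+R4) = 2657 Ω, so V_mid = 19.8 × 2657/2836 = 18.55 V.
Stage 2 is itself unloaded: V_out = V_mid × R4/(R3+R4) = 18.55 × 82000/168600 = 9.02 V.

V_out ≈ 9.02 V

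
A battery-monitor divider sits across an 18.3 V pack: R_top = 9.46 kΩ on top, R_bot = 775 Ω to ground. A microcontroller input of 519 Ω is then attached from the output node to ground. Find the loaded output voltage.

The load sits in parallel with R_bot: R_bot‖R_L = (775 × 519) / (775 + 519) = 310.8 Ω.
V_out = 18.3 × 310.8 / (9460 + 310.8) = 18.3 × 310.8/9771 = 0.582 V.

V_out ≈ 0.582 V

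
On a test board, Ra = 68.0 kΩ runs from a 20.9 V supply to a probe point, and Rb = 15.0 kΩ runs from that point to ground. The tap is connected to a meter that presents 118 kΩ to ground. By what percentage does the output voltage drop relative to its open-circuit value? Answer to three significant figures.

Unloaded V = 20.9 × 15.0/83.00 = 3.7771 V.
Loaded: Rb‖R_L = 13.31 kΩ, giving V = 20.9 × 13.31/81.31 = 3.4208 V.
Drop = (3.7771 − 3.4208) / 3.7771 = 9.43 %.

9.43 %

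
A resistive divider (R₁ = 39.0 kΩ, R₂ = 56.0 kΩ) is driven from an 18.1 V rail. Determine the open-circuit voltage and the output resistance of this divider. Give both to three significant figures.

V_th is the open-circuit tap voltage: 18.1 × 56.0/(39.0 + 56.0) = 10.7 V.
With the supply zeroed, R₁ and R₂ appear in parallel from the tap: R_th = R₁‖R₂ = (39.0 × 56.0)/95.00 = 23.0 kΩ.

V_th = 10.7 V, R_th = 23.0 kΩ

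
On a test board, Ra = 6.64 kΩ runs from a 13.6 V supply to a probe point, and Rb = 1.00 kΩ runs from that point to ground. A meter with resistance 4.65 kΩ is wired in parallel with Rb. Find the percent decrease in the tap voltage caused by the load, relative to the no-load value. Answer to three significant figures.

15.7 %

The divider's output (Thévenin) resistance is Ra‖Rb = 0.8691 kΩ.
Fractional drop under load = R_th/(R_th + R_L) = 0.8691 / (0.8691 + 4.65) = 0.1575.
So the output falls by 15.7 %.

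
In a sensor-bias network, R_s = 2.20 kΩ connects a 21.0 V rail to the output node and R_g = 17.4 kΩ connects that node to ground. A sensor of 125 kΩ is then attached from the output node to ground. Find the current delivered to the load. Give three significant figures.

I_L ≈ 0.147 mA

R_g‖R_L = 15.27 kΩ; V_out = 21.0 × 15.27/17.47 = 18.36 V.
I_L = V_out / R_L = 18.36 / 125 kΩ = 0.147 mA.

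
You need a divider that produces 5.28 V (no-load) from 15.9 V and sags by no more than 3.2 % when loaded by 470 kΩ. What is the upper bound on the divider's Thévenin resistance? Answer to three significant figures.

Loading drop = R_th/(R_th + R_L) ≤ 0.0320, so R_th ≤ R_L · ε/(1−ε) = 470 kΩ × 0.0320/0.9680 = 15.5 kΩ.

R_th ≤ 15.5 kΩ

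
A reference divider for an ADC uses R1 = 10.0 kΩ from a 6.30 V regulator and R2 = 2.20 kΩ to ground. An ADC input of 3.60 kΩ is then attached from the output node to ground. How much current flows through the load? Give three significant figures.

I_L ≈ 0.210 mA

R2‖R_L = 1.366 kΩ; V_out = 6.30 × 1.366/11.37 = 0.7569 V.
I_L = V_out / R_L = 0.7569 / 3.60 kΩ = 0.210 mA.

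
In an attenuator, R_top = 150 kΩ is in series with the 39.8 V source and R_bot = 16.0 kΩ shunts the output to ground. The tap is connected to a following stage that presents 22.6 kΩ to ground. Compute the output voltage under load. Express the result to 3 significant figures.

The load sits in parallel with R_bot: R_bot‖R_L = (16.0 × 22.6) / (16.0 + 22.6) = 9.368 kΩ.
V_out = 39.8 × 9.368 / (150 + 9.368) = 39.8 × 9.368/159.4 = 2.34 V.
(Unloaded it would have been 3.84 V.)

V_out ≈ 2.34 V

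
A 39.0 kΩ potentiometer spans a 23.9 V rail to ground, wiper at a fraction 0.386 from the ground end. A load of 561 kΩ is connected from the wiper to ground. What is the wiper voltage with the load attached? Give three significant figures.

V ≈ 9.08 V

The wiper splits the pot into (1−α)R = 23.95 kΩ above and αR = 15.05 kΩ below.
Lower section ‖ load = 14.66 kΩ.
V_wiper = 23.9 × 14.66/(23.95 + 14.66) = 9.08 V.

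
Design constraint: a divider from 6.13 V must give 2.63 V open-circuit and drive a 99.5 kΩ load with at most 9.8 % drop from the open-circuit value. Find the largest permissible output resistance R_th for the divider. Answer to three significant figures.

R_th ≤ 10.8 kΩ

Loading drop = R_th/(R_th + R_L) ≤ 0.0980, so R_th ≤ R_L · ε/(1−ε) = 99.5 kΩ × 0.0980/0.9020 = 10.8 kΩ.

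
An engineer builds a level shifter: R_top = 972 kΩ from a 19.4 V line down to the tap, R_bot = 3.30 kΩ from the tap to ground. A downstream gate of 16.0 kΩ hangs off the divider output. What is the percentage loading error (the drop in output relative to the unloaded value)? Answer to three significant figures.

Unloaded V = 19.4 × 3.30/975.3 = 0.06564 V.
Loaded: R_bot‖R_L = 2.736 kΩ, giving V = 19.4 × 2.736/974.7 = 0.05445 V.
Drop = (0.06564 − 0.05445) / 0.06564 = 17.1 %.

17.1 %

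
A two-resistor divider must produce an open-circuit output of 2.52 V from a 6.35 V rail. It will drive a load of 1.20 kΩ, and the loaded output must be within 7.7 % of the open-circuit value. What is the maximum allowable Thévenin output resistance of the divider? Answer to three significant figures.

Loading drop = R_th/(R_th + R_L) ≤ 0.0770, so R_th ≤ R_L · ε/(1−ε) = 1.20 kΩ × 0.0770/0.9230 = 100 Ω.

R_th ≤ 100 Ω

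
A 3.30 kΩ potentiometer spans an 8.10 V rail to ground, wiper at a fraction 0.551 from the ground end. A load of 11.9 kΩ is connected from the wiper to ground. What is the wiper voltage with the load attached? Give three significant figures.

The wiper splits the pot into (1−α)R = 1.482 kΩ above and αR = 1.818 kΩ below.
Lower section ‖ load = 1.577 kΩ.
V_wiper = 8.10 × 1.577/(1.482 + 1.577) = 4.18 V.

V ≈ 4.18 V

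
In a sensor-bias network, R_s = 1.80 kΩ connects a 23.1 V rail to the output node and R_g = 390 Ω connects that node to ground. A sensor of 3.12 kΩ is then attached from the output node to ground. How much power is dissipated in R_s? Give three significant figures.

P ≈ 208 mW

Total resistance from the source is R_s + (R_g‖R_L) = 2147 Ω, so I = 23.1/2147 Ω = 10.76 mA.
P = I²·R_s = (10.76 mA)² × 1.80 kΩ = 208 mW.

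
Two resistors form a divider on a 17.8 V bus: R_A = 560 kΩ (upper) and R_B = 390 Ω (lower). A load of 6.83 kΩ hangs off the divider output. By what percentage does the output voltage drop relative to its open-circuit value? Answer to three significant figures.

The divider's output (Thévenin) resistance is R_A‖R_B = 389.7 Ω.
Fractional drop under load = R_th/(R_th + R_L) = 389.7 / (389.7 + 6830) = 0.05398.
So the output falls by 5.40 %.

5.40 %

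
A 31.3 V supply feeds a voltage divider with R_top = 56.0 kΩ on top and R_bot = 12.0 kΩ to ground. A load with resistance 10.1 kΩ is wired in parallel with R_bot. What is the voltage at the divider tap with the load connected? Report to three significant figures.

The load sits in parallel with R_bot: R_bot‖R_L = (12.0 × 10.1) / (12.0 + 10.1) = 5.484 kΩ.
V_out = 31.3 × 5.484 / (56.0 + 5.484) = 31.3 × 5.484/61.48 = 2.79 V.
(Unloaded it would have been 5.52 V.)

V_out ≈ 2.79 V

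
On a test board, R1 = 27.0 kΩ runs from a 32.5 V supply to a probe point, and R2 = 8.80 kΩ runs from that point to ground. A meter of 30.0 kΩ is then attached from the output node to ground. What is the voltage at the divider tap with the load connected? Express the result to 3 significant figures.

The load sits in parallel with R2: R2‖R_L = (8.80 × 30.0) / (8.80 + 30.0) = 6.804 kΩ.
V_out = 32.5 × 6.804 / (27.0 + 6.804) = 32.5 × 6.804/33.80 = 6.54 V.

V_out ≈ 6.54 V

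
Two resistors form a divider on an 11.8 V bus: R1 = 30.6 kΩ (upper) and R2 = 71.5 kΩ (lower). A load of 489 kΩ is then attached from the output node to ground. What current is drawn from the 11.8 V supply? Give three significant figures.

I ≈ 0.127 mA

R2‖R_L = 62.38 kΩ, so the source sees R1 + R2‖R_L = 92.98 kΩ.
I = 11.8 V / 92.98 kΩ = 0.127 mA.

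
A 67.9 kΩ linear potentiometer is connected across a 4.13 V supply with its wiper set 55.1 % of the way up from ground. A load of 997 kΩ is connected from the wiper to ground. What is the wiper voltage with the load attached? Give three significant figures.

The wiper splits the pot into (1−α)R = 30.49 kΩ above and αR = 37.41 kΩ below.
Lower section ‖ load = 36.06 kΩ.
V_wiper = 4.13 × 36.06/(30.49 + 36.06) = 2.24 V.

V ≈ 2.24 V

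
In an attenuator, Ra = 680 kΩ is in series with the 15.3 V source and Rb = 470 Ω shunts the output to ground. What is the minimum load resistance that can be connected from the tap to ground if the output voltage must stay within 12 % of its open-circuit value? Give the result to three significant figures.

R_L(min) ≈ 3.44 kΩ

Output resistance R_th = Ra‖Rb = (680000 × 470)/680500 = 469.7 Ω.
The fractional drop is R_th/(R_th + R_L); requiring this ≤ 0.120 gives R_L ≥ R_th(1/0.120 − 1) = 469.7 × 7.333 = 3.44 kΩ.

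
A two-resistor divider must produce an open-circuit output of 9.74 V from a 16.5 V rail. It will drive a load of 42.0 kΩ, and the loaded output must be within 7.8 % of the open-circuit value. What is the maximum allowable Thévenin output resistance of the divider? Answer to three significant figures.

Loading drop = R_th/(R_th + R_L) ≤ 0.0780, so R_th ≤ R_L · ε/(1−ε) = 42.0 kΩ × 0.0780/0.9220 = 3.55 kΩ.

R_th ≤ 3.55 kΩ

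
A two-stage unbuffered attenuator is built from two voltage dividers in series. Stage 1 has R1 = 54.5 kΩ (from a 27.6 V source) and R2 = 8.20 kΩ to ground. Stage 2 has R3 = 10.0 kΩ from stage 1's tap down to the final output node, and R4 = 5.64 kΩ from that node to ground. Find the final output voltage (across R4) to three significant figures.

Stage 2 presents R3+R4 = 15.64 kΩ as a load on stage 1's tap.
Stage 1's lower leg becomes R2‖(R3+R4) = 5.380 kΩ, so V_mid = 27.6 × 5.380/59.88 = 2.480 V.
Stage 2 is itself unloaded: V_out = V_mid × R4/(R3+R4) = 2.480 × 5.64/15.64 = 0.894 V.

V_out ≈ 0.894 V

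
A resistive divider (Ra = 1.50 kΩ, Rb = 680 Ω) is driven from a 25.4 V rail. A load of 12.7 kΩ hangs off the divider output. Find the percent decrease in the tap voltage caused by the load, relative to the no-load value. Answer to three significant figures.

The divider's output (Thévenin) resistance is Ra‖Rb = 467.9 Ω.
Fractional drop under load = R_th/(R_th + R_L) = 467.9 / (467.9 + 12700) = 0.03553.
So the output falls by 3.55 %.

3.55 %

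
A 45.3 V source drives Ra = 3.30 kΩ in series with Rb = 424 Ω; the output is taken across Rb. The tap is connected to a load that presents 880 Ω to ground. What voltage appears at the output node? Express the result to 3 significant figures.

The load sits in parallel with Rb: Rb‖R_L = (424 × 880) / (424 + 880) = 286.1 Ω.
V_out = 45.3 × 286.1 / (3300 + 286.1) = 45.3 × 286.1/3586 = 3.61 V.
(Unloaded it would have been 5.16 V.)

V_out ≈ 3.61 V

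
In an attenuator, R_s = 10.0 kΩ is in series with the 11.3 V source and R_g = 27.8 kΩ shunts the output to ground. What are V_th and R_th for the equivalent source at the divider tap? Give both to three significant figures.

V_th is the open-circuit tap voltage: 11.3 × 27.8/(10.0 + 27.8) = 8.31 V.
With the supply zeroed, R_s and R_g appear in parallel from the tap: R_th = R_s‖R_g = (10.0 × 27.8)/37.80 = 7.35 kΩ.

V_th = 8.31 V, R_th = 7.35 kΩ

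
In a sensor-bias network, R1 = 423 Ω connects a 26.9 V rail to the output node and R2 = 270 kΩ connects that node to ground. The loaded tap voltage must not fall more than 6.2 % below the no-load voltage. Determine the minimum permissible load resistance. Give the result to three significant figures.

Output resistance R_th = R1‖R2 = (423 × 270000)/270400 = 422.3 Ω.
The fractional drop is R_th/(R_th + R_L); requiring this ≤ 0.0620 gives R_L ≥ R_th(1/0.0620 − 1) = 422.3 × 15.13 = 6.39 kΩ.

R_L(min) ≈ 6.39 kΩ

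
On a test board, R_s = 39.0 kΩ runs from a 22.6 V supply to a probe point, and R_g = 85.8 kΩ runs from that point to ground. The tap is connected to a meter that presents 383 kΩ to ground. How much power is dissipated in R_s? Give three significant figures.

P ≈ 1.67 mW

Total resistance from the source is R_s + (R_g‖R_L) = 109.1 kΩ, so I = 22.6/109.1 kΩ = 0.2072 mA.
P = I²·R_s = (0.2072 mA)² × 39.0 kΩ = 1.67 mW.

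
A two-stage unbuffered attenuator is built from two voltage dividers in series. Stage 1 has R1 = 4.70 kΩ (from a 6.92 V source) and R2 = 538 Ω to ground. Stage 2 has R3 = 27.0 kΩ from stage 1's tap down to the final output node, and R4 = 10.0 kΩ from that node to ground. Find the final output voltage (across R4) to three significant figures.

V_out ≈ 0.190 V

Stage 2 presents R3+R4 = 37000 Ω as a load on stage 1's tap.
Stage 1's lower leg becomes R2‖(R3+R4) = 530.3 Ω, so V_mid = 6.92 × 530.3/5230 = 0.7016 V.
Stage 2 is itself unloaded: V_out = V_mid × R4/(R3+R4) = 0.7016 × 10000/37000 = 0.190 V.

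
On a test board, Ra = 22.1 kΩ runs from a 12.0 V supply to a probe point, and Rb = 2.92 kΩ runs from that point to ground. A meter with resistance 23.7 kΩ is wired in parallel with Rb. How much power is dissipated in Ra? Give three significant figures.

Total resistance from the source is Ra + (Rb‖R_L) = 24.70 kΩ, so I = 12.0/24.70 kΩ = 0.4858 mA.
P = I²·Ra = (0.4858 mA)² × 22.1 kΩ = 5.22 mW.

P ≈ 5.22 mW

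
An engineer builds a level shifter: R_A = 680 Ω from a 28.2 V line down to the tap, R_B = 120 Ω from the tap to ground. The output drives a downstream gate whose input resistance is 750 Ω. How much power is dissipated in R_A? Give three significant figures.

Total resistance from the source is R_A + (R_B‖R_L) = 783.4 Ω, so I = 28.2/783.4 Ω = 35.99 mA.
P = I²·R_A = (35.99 mA)² × 680 Ω = 881 mW.

P ≈ 881 mW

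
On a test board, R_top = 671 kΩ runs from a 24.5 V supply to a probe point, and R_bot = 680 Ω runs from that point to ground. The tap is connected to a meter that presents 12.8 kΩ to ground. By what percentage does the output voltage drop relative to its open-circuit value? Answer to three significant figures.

The divider's output (Thévenin) resistance is R_top‖R_bot = 679.3 Ω.
Fractional drop under load = R_th/(R_th + R_L) = 679.3 / (679.3 + 12800) = 0.05040.
So the output falls by 5.04 %.

5.04 %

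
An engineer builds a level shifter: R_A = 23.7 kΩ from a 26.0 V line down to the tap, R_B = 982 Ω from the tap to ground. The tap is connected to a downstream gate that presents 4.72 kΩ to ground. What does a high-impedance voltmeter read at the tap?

The load sits in parallel with R_B: R_B‖R_L = (982 × 4720) / (982 + 4720) = 812.9 Ω.
V_out = 26.0 × 812.9 / (23700 + 812.9) = 26.0 × 812.9/24510 = 0.862 V.

V_out ≈ 0.862 V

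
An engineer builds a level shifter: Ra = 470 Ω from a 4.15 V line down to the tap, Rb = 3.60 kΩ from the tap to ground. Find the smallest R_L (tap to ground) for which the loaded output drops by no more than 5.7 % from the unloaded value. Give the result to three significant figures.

Output resistance R_th = Ra‖Rb = (470 × 3600)/4070 = 415.7 Ω.
The fractional drop is R_th/(R_th + R_L); requiring this ≤ 0.0570 gives R_L ≥ R_th(1/0.0570 − 1) = 415.7 × 16.54 = 6.88 kΩ.

R_L(min) ≈ 6.88 kΩ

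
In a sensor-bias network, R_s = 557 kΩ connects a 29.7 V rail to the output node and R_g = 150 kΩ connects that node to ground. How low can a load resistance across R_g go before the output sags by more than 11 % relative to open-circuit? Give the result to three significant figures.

Output resistance R_th = R_s‖R_g = (557 × 150)/707.0 = 118.2 kΩ.
The fractional drop is R_th/(R_th + R_L); requiring this ≤ 0.110 gives R_L ≥ R_th(1/0.110 − 1) = 118.2 × 8.091 = 956 kΩ.

R_L(min) ≈ 956 kΩ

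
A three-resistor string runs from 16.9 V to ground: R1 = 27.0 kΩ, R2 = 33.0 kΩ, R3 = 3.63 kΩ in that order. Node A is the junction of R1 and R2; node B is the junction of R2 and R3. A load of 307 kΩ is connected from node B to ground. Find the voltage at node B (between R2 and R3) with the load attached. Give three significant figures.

At node B, R3 is in parallel with the load: R3‖R_L = 3.588 kΩ.
Below node A the resistance is R2 + (R3‖R_L) = 36.59 kΩ, so V_A = 16.9 × 36.59/63.59 = 9.724 V.
Then V_B = V_A × (R3‖R_L)/(R2 + R3‖R_L) = 9.724 × 3.588/36.59 = 0.953 V.

V ≈ 0.953 V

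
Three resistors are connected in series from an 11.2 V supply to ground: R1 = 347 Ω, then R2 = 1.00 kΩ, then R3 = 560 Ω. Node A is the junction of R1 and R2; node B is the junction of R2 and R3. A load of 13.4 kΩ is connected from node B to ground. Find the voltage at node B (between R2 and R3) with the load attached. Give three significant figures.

At node B, R3 is in parallel with the load: R3‖R_L = 537.5 Ω.
Below node A the resistance is R2 + (R3‖R_L) = 1538 Ω, so V_A = 11.2 × 1538/1885 = 9.138 V.
Then V_B = V_A × (R3‖R_L)/(R2 + R3‖R_L) = 9.138 × 537.5/1538 = 3.19 V.

V ≈ 3.19 V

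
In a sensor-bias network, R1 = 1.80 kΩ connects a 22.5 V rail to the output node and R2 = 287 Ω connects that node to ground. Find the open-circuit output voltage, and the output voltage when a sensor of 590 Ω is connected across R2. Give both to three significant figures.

Unloaded: 3.09 V; loaded: 2.18 V

Open-circuit: V = 22.5 × 287/(1800 + 287) = 3.09 V.
With the load, R2 becomes R2‖R_L = 193.1 Ω, so V = 22.5 × 193.1/1993 = 2.18 V.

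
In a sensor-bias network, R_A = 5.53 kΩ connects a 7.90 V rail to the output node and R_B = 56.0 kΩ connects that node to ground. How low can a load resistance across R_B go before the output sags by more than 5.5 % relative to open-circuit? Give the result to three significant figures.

R_L(min) ≈ 86.5 kΩ

Output resistance R_th = R_A‖R_B = (5.53 × 56.0)/61.53 = 5.033 kΩ.
The fractional drop is R_th/(R_th + R_L); requiring this ≤ 0.0550 gives R_L ≥ R_th(1/0.0550 − 1) = 5.033 × 17.18 = 86.5 kΩ.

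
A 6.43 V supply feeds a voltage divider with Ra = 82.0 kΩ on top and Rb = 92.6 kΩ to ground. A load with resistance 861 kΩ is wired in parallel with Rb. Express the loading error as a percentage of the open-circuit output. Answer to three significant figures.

The divider's output (Thévenin) resistance is Ra‖Rb = 43.49 kΩ.
Fractional drop under load = R_th/(R_th + R_L) = 43.49 / (43.49 + 861) = 0.04808.
So the output falls by 4.81 %.

4.81 %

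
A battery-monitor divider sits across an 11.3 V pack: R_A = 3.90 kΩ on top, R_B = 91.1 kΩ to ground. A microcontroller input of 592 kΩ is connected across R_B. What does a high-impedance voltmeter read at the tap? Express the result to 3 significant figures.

V_out ≈ 10.8 V

The load sits in parallel with R_B: R_B‖R_L = (91.1 × 592) / (91.1 + 592) = 78.95 kΩ.
V_out = 11.3 × 78.95 / (3.90 + 78.95) = 11.3 × 78.95/82.85 = 10.8 V.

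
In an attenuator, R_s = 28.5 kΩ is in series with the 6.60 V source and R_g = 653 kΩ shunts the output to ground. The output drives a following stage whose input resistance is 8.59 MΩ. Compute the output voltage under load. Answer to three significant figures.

The load sits in parallel with R_g: R_g‖R_L = (653 × 8590) / (653 + 8590) = 606.9 kΩ.
V_out = 6.60 × 606.9 / (28.5 + 606.9) = 6.60 × 606.9/635.4 = 6.30 V.
(Unloaded it would have been 6.32 V.)

V_out ≈ 6.30 V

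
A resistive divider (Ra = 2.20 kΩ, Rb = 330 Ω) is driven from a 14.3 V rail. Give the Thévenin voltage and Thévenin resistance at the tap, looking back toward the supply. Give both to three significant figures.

V_th is the open-circuit tap voltage: 14.3 × 330/(2200 + 330) = 1.87 V.
With the supply zeroed, Ra and Rb appear in parallel from the tap: R_th = Ra‖Rb = (2200 × 330)/2530 = 287 Ω.

V_th = 1.87 V, R_th = 287 Ω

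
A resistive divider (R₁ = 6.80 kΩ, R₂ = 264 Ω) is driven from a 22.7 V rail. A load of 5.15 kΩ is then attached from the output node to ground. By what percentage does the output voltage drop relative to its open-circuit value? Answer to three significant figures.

The divider's output (Thévenin) resistance is R₁‖R₂ = 254.1 Ω.
Fractional drop under load = R_th/(R_th + R_L) = 254.1 / (254.1 + 5150) = 0.04703.
So the output falls by 4.70 %.

4.70 %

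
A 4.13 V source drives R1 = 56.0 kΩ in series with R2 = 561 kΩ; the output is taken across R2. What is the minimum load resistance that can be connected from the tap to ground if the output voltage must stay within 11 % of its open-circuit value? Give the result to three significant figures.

Output resistance R_th = R1‖R2 = (56.0 × 561)/617.0 = 50.92 kΩ.
The fractional drop is R_th/(R_th + R_L); requiring this ≤ 0.110 gives R_L ≥ R_th(1/0.110 − 1) = 50.92 × 8.091 = 412 kΩ.

R_L(min) ≈ 412 kΩ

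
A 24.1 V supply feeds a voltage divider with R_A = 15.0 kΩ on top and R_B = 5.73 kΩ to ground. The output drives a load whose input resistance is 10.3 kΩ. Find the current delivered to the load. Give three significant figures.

I_L ≈ 0.461 mA

R_B‖R_L = 3.682 kΩ; V_out = 24.1 × 3.682/18.68 = 4.750 V.
I_L = V_out / R_L = 4.750 / 10.3 kΩ = 0.461 mA.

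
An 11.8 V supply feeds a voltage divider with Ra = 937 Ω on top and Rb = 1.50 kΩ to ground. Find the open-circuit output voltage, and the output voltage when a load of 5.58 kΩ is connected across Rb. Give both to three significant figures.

Unloaded: 7.26 V; loaded: 6.58 V

Open-circuit: V = 11.8 × 1500/(937 + 1500) = 7.26 V.
With the load, Rb becomes Rb‖R_L = 1182 Ω, so V = 11.8 × 1182/2119 = 6.58 V.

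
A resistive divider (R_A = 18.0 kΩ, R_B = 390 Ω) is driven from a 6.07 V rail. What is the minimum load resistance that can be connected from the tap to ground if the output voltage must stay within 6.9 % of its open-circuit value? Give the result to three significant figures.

R_L(min) ≈ 5.15 kΩ

Output resistance R_th = R_A‖R_B = (18000 × 390)/18390 = 381.7 Ω.
The fractional drop is R_th/(R_th + R_L); requiring this ≤ 0.0690 gives R_L ≥ R_th(1/0.0690 − 1) = 381.7 × 13.49 = 5.15 kΩ.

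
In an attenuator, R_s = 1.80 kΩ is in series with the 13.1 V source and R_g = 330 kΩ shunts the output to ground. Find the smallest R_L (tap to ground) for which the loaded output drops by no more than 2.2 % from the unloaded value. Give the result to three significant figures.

R_L(min) ≈ 79.6 kΩ

Output resistance R_th = R_s‖R_g = (1.80 × 330)/331.8 = 1.790 kΩ.
The fractional drop is R_th/(R_th + R_L); requiring this ≤ 0.0220 gives R_L ≥ R_th(1/0.0220 − 1) = 1.790 × 44.45 = 79.6 kΩ.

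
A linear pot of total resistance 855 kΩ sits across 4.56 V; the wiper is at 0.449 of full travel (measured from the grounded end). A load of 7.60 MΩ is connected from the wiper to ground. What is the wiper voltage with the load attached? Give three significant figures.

The wiper splits the pot into (1−α)R = 471.1 kΩ above and αR = 383.9 kΩ below.
Lower section ‖ load = 365.4 kΩ.
V_wiper = 4.56 × 365.4/(471.1 + 365.4) = 1.99 V.

V ≈ 1.99 V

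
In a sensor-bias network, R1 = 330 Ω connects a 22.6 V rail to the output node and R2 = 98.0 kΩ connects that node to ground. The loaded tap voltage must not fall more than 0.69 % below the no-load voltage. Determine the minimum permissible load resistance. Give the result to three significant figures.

R_L(min) ≈ 47.3 kΩ

Output resistance R_th = R1‖R2 = (330 × 98000)/98330 = 328.9 Ω.
The fractional drop is R_th/(R_th + R_L); requiring this ≤ 0.00690 gives R_L ≥ R_th(1/0.00690 − 1) = 328.9 × 143.9 = 47.3 kΩ.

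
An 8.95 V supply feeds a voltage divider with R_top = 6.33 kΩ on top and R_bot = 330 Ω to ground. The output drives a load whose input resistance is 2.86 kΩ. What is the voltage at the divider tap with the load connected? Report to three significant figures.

V_out ≈ 0.400 V

The load sits in parallel with R_bot: R_bot‖R_L = (330 × 2860) / (330 + 2860) = 295.9 Ω.
V_out = 8.95 × 295.9 / (6330 + 295.9) = 8.95 × 295.9/6626 = 0.400 V.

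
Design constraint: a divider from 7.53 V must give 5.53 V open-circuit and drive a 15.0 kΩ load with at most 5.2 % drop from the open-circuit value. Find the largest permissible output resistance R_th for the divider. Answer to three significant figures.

R_th ≤ 823 Ω

Loading drop = R_th/(R_th + R_L) ≤ 0.0520, so R_th ≤ R_L · ε/(1−ε) = 15.0 kΩ × 0.0520/0.9480 = 823 Ω.
(Any R1, R2 with R2/(R1+R2) = 0.734 and R1‖R2 ≤ 823 Ω will meet the spec.)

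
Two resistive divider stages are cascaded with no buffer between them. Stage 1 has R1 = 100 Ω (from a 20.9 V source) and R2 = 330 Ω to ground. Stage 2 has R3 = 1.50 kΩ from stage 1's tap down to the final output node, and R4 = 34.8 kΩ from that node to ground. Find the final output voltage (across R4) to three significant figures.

Stage 2 presents R3+R4 = 36300 Ω as a load on stage 1's tap.
Stage 1's lower leg becomes R2‖(R3+R4) = 327.0 Ω, so V_mid = 20.9 × 327.0/427.0 = 16.01 V.
Stage 2 is itself unloaded: V_out = V_mid × R4/(R3+R4) = 16.01 × 34800/36300 = 15.3 V.

V_out ≈ 15.3 V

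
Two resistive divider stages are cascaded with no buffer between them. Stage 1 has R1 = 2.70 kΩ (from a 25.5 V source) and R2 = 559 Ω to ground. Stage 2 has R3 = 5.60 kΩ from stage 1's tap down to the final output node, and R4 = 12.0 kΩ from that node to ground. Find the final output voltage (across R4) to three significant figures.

V_out ≈ 2.91 V

Stage 2 presents R3+R4 = 17600 Ω as a load on stage 1's tap.
Stage 1's lower leg becomes R2‖(R3+R4) = 541.8 Ω, so V_mid = 25.5 × 541.8/3242 = 4.262 V.
Stage 2 is itself unloaded: V_out = V_mid × R4/(R3+R4) = 4.262 × 12000/17600 = 2.91 V.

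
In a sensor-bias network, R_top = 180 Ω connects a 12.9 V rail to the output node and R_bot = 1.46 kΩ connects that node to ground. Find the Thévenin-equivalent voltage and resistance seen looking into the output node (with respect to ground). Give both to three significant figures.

V_th = 11.5 V, R_th = 160 Ω

V_th is the open-circuit tap voltage: 12.9 × 1460/(180 + 1460) = 11.5 V.
With the supply zeroed, R_top and R_bot appear in parallel from the tap: R_th = R_top‖R_bot = (180 × 1460)/1640 = 160 Ω.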